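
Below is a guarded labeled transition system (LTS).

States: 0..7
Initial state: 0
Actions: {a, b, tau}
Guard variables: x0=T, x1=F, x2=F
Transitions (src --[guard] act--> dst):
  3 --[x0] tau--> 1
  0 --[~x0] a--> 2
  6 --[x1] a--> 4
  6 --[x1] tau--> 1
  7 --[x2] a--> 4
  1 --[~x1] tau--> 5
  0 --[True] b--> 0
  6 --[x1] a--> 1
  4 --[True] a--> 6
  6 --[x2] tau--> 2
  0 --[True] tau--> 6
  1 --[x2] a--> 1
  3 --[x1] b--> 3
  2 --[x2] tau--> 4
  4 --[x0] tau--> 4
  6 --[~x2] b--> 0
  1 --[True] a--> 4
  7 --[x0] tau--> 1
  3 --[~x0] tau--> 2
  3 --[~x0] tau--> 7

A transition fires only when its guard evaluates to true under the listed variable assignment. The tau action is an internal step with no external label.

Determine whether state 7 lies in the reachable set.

After dropping false guards: 9 live edges.
depth 0: {0}
depth 1: {6}  cumulative {0,6}
Reachable = {0,6}

Answer: UNREACHABLE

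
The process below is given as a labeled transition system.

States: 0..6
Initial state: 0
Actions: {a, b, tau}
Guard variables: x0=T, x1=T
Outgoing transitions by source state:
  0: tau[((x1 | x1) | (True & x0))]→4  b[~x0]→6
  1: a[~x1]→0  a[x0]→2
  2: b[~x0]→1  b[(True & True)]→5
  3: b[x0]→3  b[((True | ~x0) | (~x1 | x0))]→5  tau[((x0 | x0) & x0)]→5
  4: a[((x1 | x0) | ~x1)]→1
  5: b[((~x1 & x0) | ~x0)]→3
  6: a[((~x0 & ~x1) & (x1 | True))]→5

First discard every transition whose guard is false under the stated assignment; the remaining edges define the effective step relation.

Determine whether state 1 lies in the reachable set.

Answer: REACHABLE

Working:
Guard filter leaves 7 enabled edge(s).
Layer 0: {0}
Layer 1: {4}  now seen {0,4}
Layer 2: {1}  now seen {0,1,4}
Layer 3: {2}  now seen {0,1,2,4}
Layer 4: {5}  now seen {0,1,2,4,5}
R = {0,1,2,4,5}
Path to 1: tau·a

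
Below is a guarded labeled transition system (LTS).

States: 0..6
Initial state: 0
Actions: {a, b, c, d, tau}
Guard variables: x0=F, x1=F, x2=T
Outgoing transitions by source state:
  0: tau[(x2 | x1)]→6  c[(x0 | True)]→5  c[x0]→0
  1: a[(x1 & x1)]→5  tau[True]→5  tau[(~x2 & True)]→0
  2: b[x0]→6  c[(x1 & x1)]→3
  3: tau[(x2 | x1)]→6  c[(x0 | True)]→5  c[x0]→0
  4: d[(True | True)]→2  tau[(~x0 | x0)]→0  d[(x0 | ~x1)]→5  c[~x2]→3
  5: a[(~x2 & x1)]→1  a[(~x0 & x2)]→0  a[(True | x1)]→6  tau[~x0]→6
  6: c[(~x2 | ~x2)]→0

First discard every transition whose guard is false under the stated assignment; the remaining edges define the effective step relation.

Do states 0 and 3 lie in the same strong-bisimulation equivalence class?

Compute ~ classes (split until stable):
  π0 = {{0,1,2,3,4,5,6}}
  π1 = {{0,3},{1},{2,6},{4},{5}}
5 equivalence class(es) (converged in 2)
class of 0: {0,3}; class of 3: {0,3}

Answer: BISIMILAR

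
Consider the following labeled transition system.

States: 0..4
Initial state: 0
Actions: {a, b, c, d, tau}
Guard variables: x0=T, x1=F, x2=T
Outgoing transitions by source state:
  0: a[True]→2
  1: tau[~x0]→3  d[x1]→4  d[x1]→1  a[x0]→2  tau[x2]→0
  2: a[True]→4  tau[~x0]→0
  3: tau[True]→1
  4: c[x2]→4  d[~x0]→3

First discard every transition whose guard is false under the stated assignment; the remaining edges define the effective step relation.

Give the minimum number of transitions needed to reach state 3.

Answer: UNREACHABLE

Analysis:
Breadth-first toward 3:
  Layer 0: {0}
  Layer 1: {2}
  Layer 2: {4}
3 never appears.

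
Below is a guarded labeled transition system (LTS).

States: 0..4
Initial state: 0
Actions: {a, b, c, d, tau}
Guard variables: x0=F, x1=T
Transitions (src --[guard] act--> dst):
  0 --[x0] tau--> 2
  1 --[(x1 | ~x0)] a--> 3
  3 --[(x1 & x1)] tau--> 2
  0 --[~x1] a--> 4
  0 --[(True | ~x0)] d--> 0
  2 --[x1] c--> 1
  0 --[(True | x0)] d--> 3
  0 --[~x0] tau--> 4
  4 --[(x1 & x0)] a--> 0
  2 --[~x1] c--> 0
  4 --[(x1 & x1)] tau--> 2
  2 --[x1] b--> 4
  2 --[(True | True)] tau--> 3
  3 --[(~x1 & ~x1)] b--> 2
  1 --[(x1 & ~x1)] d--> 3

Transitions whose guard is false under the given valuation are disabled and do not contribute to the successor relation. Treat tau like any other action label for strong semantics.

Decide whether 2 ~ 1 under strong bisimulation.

Bisimulation quotient by refinement:
  π0 = {{0,1,2,3,4}}
  π1 = {{0},{1},{2},{3,4}}
stable after 2 split(s): 4 block(s)
2∈{2}, 1∈{1}

Answer: NOT BISIMILAR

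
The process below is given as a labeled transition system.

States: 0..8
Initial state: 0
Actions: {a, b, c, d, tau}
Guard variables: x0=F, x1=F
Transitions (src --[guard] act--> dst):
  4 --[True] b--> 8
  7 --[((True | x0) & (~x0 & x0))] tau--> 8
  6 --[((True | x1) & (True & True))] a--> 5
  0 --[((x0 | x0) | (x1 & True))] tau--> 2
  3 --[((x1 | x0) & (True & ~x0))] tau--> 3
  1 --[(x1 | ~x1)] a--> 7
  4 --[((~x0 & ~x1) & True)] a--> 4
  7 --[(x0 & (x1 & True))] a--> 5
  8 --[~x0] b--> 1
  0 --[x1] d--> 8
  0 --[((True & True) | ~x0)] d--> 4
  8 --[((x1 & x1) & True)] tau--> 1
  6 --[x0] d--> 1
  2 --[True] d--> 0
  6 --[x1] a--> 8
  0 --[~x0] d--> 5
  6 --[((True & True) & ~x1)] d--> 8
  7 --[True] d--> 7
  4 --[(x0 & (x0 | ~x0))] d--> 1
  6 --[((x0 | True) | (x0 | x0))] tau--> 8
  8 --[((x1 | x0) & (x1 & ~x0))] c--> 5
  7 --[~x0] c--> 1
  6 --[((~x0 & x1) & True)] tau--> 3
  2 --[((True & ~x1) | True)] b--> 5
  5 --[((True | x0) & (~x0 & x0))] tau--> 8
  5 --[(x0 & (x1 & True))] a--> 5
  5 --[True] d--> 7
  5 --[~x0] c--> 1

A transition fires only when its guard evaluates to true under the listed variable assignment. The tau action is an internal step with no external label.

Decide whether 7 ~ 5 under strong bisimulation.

Refine partition for ~:
  round 0: {{0,1,2,3,4,5,6,7,8}}
  round 1: {{0},{1},{2},{3},{4},{5,7},{6},{8}}
stable after 2 split(s): 8 block(s)
[7]={5,7}  [5]={5,7}

Answer: BISIMILAR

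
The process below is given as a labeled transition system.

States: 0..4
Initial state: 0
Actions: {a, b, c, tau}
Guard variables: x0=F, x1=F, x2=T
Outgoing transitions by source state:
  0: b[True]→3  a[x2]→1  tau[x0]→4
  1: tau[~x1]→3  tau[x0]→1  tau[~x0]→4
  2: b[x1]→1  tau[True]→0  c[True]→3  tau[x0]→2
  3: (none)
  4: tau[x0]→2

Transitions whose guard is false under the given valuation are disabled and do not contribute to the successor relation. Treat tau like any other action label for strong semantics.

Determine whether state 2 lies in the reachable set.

6 transition(s) survive guard evaluation.
Layer 0: {0}
Layer 1: {1,3}  cumulative {0,1,3}
Layer 2: {4}  cumulative {0,1,3,4}
R = {0,1,3,4}

Answer: UNREACHABLE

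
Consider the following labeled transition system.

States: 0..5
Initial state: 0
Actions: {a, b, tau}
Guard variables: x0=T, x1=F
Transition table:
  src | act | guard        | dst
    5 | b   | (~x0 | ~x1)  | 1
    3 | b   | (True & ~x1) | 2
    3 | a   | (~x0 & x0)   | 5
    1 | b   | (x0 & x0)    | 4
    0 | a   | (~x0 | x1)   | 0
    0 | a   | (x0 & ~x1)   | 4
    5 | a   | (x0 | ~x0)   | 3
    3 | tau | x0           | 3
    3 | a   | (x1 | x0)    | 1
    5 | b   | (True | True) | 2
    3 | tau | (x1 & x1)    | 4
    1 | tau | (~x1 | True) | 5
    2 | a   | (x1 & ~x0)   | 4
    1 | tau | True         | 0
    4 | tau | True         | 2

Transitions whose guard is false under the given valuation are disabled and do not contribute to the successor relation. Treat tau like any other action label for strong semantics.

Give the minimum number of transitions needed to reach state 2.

BFS to 2:
  L0 = {0}
  L1 = {4}
  L2 = {2}
2 enters at depth 2; path a·tau

Answer: 2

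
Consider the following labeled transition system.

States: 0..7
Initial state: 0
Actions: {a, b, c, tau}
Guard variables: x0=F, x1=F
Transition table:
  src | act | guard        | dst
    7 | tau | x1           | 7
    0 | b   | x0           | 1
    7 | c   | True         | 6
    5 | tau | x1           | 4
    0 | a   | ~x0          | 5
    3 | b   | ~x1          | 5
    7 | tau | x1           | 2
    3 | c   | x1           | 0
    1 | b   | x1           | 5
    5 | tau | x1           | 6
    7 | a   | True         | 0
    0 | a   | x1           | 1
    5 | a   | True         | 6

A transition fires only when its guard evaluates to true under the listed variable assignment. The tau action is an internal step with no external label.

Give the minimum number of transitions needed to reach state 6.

Answer: 2

Analysis:
Layered search for 6:
  L0 = {0}
  L1 = {5}
  L2 = {6}
depth(6)=2, e.g. a·a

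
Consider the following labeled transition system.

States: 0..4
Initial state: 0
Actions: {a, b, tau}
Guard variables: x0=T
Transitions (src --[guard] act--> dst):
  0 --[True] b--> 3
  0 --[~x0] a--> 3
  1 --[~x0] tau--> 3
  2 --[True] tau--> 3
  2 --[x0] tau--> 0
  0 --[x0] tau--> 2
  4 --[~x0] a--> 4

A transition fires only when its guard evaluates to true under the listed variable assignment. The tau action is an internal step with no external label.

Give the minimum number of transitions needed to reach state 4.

Answer: UNREACHABLE

Trace:
Layered search for 4:
  L0 = {0}
  L1 = {2,3}
4 never appears.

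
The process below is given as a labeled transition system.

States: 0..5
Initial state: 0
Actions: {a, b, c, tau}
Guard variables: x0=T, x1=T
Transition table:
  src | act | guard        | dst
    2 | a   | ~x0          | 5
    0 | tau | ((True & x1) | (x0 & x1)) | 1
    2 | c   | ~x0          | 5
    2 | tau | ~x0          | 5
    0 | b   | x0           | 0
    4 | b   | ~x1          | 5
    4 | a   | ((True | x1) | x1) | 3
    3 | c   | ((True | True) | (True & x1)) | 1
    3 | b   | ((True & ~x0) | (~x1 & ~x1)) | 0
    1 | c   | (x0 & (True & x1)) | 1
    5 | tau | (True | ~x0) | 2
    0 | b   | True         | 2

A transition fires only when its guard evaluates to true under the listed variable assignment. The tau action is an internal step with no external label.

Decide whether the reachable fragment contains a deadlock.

Answer: DEADLOCK at state 2

Analysis:
Reach set: {0,1,2}
  0: b→0  b→2  tau→1  [3 out]
  1: c→1  [1 out]
  2: ∅  [STUCK]
trace reaching 2: b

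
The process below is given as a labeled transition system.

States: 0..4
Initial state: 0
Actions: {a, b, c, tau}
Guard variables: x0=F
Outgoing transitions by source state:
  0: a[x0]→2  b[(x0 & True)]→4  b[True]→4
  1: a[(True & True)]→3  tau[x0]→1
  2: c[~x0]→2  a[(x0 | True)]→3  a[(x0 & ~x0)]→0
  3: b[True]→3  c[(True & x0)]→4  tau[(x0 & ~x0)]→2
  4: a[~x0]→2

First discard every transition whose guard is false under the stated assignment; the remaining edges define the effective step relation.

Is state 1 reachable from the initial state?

After dropping false guards: 6 live edges.
L0 = {0}
L1 = {4}  now seen {0,4}
L2 = {2}  now seen {0,2,4}
L3 = {3}  now seen {0,2,3,4}
R = {0,2,3,4}

Answer: UNREACHABLE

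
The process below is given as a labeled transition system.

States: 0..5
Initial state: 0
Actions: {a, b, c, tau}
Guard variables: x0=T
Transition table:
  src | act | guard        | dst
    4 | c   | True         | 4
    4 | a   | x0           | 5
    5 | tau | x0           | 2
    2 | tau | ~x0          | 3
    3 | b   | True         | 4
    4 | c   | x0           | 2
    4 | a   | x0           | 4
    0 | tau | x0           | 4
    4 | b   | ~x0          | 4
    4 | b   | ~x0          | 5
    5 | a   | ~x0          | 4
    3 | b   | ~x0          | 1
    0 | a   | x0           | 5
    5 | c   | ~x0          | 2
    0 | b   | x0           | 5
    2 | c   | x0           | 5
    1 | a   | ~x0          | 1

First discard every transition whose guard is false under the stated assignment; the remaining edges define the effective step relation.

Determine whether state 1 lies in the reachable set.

10 transition(s) survive guard evaluation.
L0 = {0}
L1 = {4,5}  now seen {0,4,5}
L2 = {2}  now seen {0,2,4,5}
R = {0,2,4,5}

Answer: UNREACHABLE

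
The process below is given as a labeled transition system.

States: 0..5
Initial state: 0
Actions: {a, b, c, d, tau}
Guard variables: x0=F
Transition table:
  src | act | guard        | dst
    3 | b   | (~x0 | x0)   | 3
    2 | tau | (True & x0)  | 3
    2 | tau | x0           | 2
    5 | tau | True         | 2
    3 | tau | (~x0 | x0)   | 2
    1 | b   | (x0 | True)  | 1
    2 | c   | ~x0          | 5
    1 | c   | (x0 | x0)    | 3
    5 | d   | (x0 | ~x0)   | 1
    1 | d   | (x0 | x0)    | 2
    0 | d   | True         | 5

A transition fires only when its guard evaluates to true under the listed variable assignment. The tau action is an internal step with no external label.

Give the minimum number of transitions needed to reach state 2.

Layered search for 2:
  depth 0: {0}
  depth 1: {5}
  depth 2: {1,2}
depth(2)=2, e.g. d·tau

Answer: 2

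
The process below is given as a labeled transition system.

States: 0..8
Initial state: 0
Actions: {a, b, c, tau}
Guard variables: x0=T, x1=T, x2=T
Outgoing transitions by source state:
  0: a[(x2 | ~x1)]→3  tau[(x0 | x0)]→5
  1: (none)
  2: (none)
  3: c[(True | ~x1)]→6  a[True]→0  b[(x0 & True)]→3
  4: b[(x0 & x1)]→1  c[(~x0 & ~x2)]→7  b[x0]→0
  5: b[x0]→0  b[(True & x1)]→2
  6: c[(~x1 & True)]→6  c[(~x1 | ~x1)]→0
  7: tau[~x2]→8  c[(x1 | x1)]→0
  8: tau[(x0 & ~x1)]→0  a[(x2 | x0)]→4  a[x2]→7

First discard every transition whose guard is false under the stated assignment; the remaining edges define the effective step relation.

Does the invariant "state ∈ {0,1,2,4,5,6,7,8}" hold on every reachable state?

Answer: INVARIANT VIOLATED at state 3

Analysis:
Allowed set {0,1,2,4,5,6,7,8}
R = {0,2,3,5,6}
  0: ok
  2: ok
  3: ✗ unsafe
  5: ok
  6: ok
counterexample path to 3: a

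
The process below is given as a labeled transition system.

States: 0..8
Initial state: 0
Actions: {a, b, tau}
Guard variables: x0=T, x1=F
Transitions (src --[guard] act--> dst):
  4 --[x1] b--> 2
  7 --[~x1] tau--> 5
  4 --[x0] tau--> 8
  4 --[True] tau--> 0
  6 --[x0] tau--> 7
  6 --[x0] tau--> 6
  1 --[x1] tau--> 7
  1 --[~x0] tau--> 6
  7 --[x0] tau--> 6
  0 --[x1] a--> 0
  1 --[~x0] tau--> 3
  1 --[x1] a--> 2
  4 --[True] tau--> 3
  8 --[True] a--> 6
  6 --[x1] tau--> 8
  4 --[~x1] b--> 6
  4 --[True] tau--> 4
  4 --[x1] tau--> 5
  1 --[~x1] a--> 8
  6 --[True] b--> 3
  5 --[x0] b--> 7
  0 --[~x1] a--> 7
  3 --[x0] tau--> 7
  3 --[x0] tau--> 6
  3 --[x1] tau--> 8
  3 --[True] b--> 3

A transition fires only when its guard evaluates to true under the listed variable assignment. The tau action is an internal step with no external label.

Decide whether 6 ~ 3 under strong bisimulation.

Refine partition for ~:
  π0 = {{0,1,2,3,4,5,6,7,8}}
  π1 = {{0,1,8},{2},{3,4,6},{5},{7}}
  π2 = {{0},{1},{2},{3,6},{4},{5},{7},{8}}
Fixed point at round 3; 8 class(es).
class of 6: {3,6}; class of 3: {3,6}

Answer: BISIMILAR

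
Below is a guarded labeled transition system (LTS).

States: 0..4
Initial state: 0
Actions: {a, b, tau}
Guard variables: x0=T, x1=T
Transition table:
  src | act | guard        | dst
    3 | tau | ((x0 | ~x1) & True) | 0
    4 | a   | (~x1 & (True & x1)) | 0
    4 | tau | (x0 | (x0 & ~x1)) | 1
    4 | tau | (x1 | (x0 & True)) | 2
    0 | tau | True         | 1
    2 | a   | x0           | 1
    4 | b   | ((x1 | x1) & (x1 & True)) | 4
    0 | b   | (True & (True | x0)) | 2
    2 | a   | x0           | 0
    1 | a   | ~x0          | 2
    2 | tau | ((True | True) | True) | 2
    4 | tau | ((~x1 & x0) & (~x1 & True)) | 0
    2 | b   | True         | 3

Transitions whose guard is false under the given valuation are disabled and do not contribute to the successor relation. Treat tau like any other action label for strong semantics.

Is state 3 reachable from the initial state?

After dropping false guards: 10 live edges.
depth 0: {0}
depth 1: {1,2}  total {0,1,2}
depth 2: {3}  total {0,1,2,3}
Reachable = {0,1,2,3}
witness 3: b·b

Answer: REACHABLE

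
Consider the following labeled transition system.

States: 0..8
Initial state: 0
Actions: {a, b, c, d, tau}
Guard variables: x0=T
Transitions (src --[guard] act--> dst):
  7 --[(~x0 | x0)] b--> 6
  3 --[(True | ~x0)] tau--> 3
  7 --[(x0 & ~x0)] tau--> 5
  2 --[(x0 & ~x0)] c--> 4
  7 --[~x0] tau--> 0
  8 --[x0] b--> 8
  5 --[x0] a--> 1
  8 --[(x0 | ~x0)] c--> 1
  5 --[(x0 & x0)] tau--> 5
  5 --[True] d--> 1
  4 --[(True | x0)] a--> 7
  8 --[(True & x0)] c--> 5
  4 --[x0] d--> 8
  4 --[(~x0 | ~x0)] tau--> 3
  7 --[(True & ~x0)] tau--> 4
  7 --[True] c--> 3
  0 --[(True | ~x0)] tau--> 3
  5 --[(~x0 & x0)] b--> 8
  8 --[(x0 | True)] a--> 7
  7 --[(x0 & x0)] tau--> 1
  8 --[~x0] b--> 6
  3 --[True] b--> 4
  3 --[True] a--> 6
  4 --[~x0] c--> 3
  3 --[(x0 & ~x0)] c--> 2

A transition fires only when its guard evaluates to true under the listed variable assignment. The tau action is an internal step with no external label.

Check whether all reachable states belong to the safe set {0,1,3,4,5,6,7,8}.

Inv-set: {0,1,3,4,5,6,7,8}
Reach set: {0,1,3,4,5,6,7,8}
  0: ✓
  1: ✓
  3: ✓
  4: ✓
  5: ✓
  6: ✓
  7: ✓
  8: ✓

Answer: INVARIANT HOLDS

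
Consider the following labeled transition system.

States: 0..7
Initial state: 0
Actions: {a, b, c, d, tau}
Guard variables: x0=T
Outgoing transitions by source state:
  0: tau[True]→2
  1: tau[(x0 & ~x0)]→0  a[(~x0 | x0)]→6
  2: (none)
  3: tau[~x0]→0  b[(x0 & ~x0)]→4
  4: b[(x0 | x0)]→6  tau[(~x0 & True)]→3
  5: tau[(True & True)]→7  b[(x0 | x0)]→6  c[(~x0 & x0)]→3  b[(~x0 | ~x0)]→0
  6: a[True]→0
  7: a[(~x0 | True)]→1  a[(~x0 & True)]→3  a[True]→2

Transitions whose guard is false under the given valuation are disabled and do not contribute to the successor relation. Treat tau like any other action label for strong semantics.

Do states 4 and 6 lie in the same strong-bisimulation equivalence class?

Bisimulation quotient by refinement:
  P[0] = {{0,1,2,3,4,5,6,7}}
  P[1] = {{0},{1,6,7},{2,3},{4},{5}}
  P[2] = {{0},{1},{2,3},{4},{5},{6},{7}}
stable after 3 split(s): 7 block(s)
4∈{4}, 6∈{6}

Answer: NOT BISIMILAR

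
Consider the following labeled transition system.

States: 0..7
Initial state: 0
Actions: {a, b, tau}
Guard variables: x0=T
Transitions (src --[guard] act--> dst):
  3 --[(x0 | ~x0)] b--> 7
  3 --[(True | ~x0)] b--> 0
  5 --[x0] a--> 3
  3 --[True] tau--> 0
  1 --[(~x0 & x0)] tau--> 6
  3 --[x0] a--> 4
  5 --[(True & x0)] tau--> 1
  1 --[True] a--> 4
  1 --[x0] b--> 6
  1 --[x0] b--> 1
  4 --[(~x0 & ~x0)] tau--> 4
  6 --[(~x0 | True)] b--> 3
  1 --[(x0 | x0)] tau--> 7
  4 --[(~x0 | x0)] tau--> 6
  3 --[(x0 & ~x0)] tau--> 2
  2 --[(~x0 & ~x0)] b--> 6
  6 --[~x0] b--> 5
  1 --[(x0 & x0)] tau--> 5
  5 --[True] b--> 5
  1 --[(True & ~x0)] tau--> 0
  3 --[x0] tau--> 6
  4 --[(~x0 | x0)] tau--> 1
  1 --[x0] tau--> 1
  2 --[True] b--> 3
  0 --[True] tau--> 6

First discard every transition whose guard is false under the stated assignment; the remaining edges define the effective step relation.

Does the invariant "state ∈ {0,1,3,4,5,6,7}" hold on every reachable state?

Safe = {0,1,3,4,5,6,7}
Reach set: {0,1,3,4,5,6,7}
  0: ok
  1: ok
  3: ok
  4: ok
  5: ok
  6: ok
  7: ok

Answer: INVARIANT HOLDS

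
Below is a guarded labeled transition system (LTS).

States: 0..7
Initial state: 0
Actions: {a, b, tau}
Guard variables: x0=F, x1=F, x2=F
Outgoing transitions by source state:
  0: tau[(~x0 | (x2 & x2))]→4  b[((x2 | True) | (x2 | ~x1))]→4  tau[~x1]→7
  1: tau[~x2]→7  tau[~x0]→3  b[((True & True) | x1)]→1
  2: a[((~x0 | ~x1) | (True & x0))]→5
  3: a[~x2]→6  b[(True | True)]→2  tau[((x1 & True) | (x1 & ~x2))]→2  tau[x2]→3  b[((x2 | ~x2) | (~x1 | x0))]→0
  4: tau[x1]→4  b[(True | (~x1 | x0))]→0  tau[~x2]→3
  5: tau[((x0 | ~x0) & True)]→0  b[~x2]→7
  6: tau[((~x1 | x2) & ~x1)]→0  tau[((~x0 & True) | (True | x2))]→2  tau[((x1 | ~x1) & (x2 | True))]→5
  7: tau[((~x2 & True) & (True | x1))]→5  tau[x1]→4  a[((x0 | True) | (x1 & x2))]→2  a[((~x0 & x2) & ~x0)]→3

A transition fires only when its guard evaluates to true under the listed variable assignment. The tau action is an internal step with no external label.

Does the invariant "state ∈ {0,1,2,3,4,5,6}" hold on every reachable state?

Inv-set: {0,1,2,3,4,5,6}
Reachable = {0,2,3,4,5,6,7}
  0: safe
  2: safe
  3: safe
  4: safe
  5: safe
  6: safe
  7: outside
counterexample path to 7: tau

Answer: INVARIANT VIOLATED at state 7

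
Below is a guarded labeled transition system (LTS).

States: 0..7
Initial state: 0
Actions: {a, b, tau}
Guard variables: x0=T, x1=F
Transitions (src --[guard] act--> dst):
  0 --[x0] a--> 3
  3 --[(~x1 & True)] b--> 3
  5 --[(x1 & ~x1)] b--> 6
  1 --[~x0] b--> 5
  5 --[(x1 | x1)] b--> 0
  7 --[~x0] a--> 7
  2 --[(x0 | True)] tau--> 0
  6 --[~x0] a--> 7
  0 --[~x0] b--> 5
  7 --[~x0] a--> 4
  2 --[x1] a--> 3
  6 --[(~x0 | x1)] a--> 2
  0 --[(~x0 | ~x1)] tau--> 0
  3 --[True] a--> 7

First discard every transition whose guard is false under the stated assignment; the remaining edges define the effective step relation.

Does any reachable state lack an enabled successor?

Answer: DEADLOCK at state 7

Analysis:
R = {0,3,7}
  0: a→3  tau→0  [deg 2]
  3: a→7  b→3  [deg 2]
  7: ∅  [deadlock]
witness 7: a·a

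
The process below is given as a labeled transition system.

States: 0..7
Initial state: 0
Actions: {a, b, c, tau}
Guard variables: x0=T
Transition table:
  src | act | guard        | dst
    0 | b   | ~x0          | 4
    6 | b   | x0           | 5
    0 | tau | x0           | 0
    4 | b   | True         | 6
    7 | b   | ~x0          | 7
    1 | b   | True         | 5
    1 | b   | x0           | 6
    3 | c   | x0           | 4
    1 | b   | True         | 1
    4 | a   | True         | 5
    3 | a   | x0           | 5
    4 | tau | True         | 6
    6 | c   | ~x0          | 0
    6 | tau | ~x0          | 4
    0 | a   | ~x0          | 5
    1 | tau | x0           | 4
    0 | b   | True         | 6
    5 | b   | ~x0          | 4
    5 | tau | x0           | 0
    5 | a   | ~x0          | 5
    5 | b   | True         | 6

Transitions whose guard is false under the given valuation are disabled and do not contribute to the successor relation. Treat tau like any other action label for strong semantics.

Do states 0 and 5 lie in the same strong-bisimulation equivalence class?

Answer: BISIMILAR

Working:
Refine partition for ~:
  P[0] = {{0,1,2,3,4,5,6,7}}
  P[1] = {{0,1,5},{2,7},{3},{4},{6}}
  P[2] = {{0,5},{1},{2,7},{3},{4},{6}}
Fixed point at round 3; 6 class(es).
0∈{0,5}, 5∈{0,5}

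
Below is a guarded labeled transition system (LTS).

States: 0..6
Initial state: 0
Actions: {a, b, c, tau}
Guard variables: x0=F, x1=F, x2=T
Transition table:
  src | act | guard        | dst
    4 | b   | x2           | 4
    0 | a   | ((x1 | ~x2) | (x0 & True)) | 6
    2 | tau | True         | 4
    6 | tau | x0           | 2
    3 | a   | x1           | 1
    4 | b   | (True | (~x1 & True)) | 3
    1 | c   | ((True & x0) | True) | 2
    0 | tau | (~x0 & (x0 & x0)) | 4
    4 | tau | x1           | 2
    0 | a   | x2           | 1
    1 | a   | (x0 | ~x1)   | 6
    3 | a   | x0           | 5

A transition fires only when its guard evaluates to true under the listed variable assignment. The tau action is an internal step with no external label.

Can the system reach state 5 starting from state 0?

6 transition(s) survive guard evaluation.
depth 0: {0}
depth 1: {1}  cumulative {0,1}
depth 2: {2,6}  cumulative {0,1,2,6}
depth 3: {4}  cumulative {0,1,2,4,6}
depth 4: {3}  cumulative {0,1,2,3,4,6}
Reach set: {0,1,2,3,4,6}

Answer: UNREACHABLE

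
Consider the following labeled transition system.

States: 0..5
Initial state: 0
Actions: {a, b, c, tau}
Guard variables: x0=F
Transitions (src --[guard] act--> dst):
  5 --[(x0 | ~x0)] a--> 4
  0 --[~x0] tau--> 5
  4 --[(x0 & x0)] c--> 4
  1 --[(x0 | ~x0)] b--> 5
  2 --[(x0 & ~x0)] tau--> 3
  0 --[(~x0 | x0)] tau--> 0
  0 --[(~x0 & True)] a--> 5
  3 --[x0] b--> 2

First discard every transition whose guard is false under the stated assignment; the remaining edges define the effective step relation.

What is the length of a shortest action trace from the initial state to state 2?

Answer: UNREACHABLE

Working:
Layered search for 2:
  depth 0: {0}
  depth 1: {5}
  depth 2: {4}
2 never appears.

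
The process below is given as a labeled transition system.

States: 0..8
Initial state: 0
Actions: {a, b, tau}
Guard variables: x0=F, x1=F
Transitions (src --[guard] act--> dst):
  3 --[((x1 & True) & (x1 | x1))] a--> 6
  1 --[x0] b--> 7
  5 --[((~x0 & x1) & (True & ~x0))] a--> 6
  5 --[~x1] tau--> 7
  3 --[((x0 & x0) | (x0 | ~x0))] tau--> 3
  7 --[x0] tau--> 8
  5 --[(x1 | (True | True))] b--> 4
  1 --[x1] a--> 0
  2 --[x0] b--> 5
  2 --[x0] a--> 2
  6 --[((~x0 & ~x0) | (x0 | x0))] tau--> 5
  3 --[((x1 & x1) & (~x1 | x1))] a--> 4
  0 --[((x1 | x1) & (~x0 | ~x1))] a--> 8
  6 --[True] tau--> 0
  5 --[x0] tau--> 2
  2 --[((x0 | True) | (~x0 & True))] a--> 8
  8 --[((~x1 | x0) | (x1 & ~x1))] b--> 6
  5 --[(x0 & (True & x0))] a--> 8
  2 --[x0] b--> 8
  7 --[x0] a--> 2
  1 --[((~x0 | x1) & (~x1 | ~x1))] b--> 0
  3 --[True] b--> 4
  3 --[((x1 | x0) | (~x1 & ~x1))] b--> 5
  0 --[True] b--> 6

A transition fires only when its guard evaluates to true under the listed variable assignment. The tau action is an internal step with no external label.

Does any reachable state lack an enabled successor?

Answer: DEADLOCK at state 4

Working:
R = {0,4,5,6,7}
  0: b→6  [1 out]
  4: ∅  [no exit]
  5: b→4  tau→7  [2 out]
  6: tau→0  tau→5  [2 out]
  7: ∅  [no exit]
witness 4: b·tau·b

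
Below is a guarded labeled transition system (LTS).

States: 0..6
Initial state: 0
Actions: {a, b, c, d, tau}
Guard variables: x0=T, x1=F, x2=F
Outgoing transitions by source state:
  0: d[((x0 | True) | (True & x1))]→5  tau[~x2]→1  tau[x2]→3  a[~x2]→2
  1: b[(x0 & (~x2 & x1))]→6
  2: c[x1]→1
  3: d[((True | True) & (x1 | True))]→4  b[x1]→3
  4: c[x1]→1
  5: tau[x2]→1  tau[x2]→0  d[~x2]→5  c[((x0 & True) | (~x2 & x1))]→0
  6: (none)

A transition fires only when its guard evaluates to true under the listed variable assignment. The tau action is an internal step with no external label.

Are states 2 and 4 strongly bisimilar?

Bisimulation quotient by refinement:
  round 0: {{0,1,2,3,4,5,6}}
  round 1: {{0},{1,2,4,6},{3},{5}}
stable after 2 split(s): 4 block(s)
class of 2: {1,2,4,6}; class of 4: {1,2,4,6}

Answer: BISIMILAR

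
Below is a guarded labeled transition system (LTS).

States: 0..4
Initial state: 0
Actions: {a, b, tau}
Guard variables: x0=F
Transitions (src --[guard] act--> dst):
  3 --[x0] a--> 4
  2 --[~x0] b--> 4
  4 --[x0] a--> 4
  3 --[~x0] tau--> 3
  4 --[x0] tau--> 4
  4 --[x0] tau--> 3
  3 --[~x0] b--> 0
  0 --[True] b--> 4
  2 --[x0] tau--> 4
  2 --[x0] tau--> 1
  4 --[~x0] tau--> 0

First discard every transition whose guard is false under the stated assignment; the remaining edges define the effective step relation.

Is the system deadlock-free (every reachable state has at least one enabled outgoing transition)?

Answer: DEADLOCK-FREE

Analysis:
R = {0,4}
  0: b→4  [1 out]
  4: tau→0  [1 out]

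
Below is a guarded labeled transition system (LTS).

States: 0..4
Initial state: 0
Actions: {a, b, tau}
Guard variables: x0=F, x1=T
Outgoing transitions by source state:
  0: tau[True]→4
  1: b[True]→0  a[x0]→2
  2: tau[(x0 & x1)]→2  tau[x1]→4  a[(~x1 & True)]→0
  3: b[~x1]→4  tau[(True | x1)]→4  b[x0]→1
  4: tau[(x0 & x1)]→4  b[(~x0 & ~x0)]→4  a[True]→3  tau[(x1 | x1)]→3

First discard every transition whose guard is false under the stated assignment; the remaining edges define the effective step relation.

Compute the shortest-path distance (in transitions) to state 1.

Breadth-first toward 1:
  L0 = {0}
  L1 = {4}
  L2 = {3}
1 never appears.

Answer: UNREACHABLE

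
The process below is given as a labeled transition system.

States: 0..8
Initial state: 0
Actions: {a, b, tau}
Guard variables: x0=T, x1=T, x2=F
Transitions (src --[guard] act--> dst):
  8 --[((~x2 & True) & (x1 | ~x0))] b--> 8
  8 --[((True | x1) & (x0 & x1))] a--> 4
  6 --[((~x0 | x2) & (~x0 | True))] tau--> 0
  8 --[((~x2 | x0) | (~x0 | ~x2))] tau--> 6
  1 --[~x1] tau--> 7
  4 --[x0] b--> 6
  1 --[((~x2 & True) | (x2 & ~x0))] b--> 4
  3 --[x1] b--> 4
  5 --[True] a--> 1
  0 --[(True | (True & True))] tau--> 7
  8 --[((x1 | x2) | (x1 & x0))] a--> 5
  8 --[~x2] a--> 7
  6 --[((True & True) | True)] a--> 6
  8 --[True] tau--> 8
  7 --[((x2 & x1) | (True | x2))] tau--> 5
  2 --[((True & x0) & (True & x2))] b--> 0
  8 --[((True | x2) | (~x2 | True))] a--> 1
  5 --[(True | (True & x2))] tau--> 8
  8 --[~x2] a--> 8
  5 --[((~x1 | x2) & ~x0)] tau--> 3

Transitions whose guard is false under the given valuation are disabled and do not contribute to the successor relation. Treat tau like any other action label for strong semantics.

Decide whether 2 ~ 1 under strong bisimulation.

Bisimulation quotient by refinement:
  P[0] = {{0,1,2,3,4,5,6,7,8}}
  P[1] = {{0,7},{1,3,4},{2},{5},{6},{8}}
  P[2] = {{0},{1,3},{2},{4},{5},{6},{7},{8}}
stable after 3 split(s): 8 block(s)
[2]={2}  [1]={1,3}

Answer: NOT BISIMILAR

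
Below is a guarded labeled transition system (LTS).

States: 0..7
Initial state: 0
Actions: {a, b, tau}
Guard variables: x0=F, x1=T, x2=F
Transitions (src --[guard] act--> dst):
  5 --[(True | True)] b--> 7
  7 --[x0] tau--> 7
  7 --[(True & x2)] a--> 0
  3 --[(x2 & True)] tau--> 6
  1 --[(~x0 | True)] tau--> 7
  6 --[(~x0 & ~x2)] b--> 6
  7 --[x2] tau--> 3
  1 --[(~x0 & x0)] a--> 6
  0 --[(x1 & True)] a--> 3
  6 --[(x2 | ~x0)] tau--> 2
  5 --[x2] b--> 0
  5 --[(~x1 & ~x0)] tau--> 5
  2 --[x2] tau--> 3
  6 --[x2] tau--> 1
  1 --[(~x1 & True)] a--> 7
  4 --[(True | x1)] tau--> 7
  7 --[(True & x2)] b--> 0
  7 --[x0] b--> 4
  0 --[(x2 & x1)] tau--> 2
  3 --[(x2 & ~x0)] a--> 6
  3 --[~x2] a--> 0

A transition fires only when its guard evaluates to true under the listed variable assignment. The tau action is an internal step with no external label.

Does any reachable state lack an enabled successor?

Reach set: {0,3}
  0: a→3  [1 exit(s)]
  3: a→0  [1 exit(s)]

Answer: DEADLOCK-FREE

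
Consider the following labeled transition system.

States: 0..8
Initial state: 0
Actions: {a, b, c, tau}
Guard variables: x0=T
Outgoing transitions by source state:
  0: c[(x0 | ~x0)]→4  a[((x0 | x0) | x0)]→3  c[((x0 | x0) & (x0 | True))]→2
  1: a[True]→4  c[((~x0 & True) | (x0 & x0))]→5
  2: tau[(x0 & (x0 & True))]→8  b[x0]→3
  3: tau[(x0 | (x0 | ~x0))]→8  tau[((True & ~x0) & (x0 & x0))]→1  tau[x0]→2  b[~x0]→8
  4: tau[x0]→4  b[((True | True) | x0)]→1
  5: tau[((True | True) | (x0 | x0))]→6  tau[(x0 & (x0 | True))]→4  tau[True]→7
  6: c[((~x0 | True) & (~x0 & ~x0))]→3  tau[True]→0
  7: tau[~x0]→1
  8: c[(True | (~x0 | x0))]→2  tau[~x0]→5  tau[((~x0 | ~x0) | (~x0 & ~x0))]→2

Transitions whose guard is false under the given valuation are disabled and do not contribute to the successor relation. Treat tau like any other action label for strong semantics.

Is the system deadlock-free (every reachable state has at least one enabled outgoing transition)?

Answer: DEADLOCK at state 7

Working:
Reachable = {0,1,2,3,4,5,6,7,8}
  0: a→3  c→2  c→4  [3 exit(s)]
  1: a→4  c→5  [2 exit(s)]
  2: b→3  tau→8  [2 exit(s)]
  3: tau→2  tau→8  [2 exit(s)]
  4: b→1  tau→4  [2 exit(s)]
  5: tau→4  tau→6  tau→7  [3 exit(s)]
  6: tau→0  [1 exit(s)]
  7: ∅  [STUCK]
  8: c→2  [1 exit(s)]
Path to 7: c·b·c·tau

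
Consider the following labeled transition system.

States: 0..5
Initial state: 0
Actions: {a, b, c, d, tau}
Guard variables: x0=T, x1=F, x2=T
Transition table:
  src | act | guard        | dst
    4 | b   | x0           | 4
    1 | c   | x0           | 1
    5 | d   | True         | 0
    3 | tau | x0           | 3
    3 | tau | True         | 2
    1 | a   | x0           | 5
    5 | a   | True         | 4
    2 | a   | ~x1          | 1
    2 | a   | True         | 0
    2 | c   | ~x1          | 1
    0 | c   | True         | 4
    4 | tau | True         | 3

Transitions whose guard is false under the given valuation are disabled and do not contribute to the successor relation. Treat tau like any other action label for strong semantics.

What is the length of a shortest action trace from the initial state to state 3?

Answer: 2

Working:
Breadth-first toward 3:
  depth 0: {0}
  depth 1: {4}
  depth 2: {3}
3 enters at depth 2; path c·tau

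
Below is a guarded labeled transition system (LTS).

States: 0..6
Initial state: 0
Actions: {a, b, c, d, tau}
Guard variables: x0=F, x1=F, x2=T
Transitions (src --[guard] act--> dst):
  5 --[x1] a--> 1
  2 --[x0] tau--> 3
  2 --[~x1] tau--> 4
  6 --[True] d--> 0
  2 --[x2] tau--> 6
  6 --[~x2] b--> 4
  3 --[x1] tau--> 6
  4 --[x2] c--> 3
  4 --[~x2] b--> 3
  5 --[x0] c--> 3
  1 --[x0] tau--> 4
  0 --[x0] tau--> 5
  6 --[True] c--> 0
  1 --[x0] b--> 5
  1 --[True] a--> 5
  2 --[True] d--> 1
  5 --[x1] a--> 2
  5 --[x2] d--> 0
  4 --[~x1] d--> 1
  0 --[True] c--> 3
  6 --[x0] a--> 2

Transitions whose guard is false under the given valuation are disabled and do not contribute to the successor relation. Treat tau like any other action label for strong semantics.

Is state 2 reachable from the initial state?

Guard filter leaves 10 enabled edge(s).
L0 = {0}
L1 = {3}  now seen {0,3}
R = {0,3}

Answer: UNREACHABLE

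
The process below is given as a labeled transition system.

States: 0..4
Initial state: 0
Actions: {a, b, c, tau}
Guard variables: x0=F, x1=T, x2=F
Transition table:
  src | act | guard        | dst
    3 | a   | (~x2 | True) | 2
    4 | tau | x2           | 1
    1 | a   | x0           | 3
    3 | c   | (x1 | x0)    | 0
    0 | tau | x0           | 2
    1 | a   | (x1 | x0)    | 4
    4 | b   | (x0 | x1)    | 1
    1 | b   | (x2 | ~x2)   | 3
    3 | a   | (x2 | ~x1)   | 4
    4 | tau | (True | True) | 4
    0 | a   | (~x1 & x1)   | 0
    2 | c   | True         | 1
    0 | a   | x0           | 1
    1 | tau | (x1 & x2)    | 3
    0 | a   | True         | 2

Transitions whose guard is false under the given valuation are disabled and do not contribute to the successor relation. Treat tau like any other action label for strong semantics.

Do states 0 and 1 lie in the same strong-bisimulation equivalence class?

Answer: NOT BISIMILAR

Working:
Compute ~ classes (split until stable):
  P[0] = {{0,1,2,3,4}}
  P[1] = {{0},{1},{2},{3},{4}}
stable after 2 split(s): 5 block(s)
0∈{0}, 1∈{1}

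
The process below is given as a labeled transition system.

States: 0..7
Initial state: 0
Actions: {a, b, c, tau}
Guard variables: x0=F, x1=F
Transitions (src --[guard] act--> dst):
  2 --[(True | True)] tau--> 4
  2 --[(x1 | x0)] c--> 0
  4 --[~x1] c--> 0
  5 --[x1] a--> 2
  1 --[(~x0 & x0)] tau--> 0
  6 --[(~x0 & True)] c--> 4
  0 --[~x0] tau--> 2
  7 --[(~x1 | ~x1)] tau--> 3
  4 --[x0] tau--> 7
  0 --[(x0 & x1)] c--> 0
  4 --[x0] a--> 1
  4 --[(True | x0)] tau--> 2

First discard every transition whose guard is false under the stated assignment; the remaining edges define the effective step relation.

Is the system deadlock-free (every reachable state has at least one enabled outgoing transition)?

Reachable = {0,2,4}
  0: tau→2  [1 out]
  2: tau→4  [1 out]
  4: c→0  tau→2  [2 out]

Answer: DEADLOCK-FREE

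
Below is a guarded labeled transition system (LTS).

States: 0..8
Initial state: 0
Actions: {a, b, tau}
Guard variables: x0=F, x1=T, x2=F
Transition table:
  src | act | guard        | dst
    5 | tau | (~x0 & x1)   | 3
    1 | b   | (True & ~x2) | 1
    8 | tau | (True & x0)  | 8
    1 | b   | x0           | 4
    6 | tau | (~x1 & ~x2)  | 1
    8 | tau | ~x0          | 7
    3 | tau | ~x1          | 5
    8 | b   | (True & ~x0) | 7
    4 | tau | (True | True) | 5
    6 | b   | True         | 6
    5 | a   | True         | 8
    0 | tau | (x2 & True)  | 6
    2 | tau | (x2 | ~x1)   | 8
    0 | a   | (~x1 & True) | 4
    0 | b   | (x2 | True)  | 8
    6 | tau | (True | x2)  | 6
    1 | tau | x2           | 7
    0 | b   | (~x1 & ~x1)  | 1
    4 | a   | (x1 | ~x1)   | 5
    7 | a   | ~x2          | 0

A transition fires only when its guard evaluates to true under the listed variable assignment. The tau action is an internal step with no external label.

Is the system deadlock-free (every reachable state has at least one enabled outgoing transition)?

Reach set: {0,7,8}
  0: b→8  [deg 1]
  7: a→0  [deg 1]
  8: b→7  tau→7  [deg 2]

Answer: DEADLOCK-FREE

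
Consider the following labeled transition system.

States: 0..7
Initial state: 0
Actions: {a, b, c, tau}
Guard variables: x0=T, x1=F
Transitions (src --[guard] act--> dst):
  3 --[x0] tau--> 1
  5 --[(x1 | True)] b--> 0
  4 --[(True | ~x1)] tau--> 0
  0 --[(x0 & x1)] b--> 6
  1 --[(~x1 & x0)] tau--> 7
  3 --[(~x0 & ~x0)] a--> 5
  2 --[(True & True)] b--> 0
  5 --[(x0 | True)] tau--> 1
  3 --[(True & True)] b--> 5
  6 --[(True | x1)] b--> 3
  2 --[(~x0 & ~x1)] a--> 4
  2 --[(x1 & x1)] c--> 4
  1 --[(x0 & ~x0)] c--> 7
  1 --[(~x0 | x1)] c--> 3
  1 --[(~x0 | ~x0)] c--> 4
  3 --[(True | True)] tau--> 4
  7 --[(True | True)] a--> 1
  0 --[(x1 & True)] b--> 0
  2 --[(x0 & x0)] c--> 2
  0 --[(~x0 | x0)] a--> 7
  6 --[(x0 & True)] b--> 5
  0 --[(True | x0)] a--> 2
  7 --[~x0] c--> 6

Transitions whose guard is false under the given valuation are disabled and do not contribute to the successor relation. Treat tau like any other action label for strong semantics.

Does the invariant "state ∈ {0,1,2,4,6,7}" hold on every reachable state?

Answer: INVARIANT HOLDS

Trace:
Safe = {0,1,2,4,6,7}
R = {0,1,2,7}
  0: ✓
  1: ✓
  2: ✓
  7: ✓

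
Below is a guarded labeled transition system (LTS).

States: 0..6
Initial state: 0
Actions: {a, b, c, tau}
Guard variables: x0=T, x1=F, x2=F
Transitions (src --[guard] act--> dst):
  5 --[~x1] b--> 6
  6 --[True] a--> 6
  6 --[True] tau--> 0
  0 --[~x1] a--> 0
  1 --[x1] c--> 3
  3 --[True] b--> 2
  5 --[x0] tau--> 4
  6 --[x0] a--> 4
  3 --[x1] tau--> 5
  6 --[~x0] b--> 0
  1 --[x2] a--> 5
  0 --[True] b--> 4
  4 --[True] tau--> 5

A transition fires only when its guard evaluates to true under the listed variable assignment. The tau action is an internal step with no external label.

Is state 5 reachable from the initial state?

9 transition(s) survive guard evaluation.
depth 0: {0}
depth 1: {4}  cumulative {0,4}
depth 2: {5}  cumulative {0,4,5}
depth 3: {6}  cumulative {0,4,5,6}
Reach set: {0,4,5,6}
witness 5: b·tau

Answer: REACHABLE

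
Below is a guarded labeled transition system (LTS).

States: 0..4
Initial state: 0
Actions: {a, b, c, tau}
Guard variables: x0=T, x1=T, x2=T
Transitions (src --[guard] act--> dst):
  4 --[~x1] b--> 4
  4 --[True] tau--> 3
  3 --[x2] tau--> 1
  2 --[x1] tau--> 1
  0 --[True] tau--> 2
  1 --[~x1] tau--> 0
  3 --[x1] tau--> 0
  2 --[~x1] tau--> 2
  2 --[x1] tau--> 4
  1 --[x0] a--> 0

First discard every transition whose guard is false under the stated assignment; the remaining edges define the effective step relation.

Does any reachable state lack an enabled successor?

Answer: DEADLOCK-FREE

Trace:
Reach set: {0,1,2,3,4}
  0: tau→2  [deg 1]
  1: a→0  [deg 1]
  2: tau→1  tau→4  [deg 2]
  3: tau→0  tau→1  [deg 2]
  4: tau→3  [deg 1]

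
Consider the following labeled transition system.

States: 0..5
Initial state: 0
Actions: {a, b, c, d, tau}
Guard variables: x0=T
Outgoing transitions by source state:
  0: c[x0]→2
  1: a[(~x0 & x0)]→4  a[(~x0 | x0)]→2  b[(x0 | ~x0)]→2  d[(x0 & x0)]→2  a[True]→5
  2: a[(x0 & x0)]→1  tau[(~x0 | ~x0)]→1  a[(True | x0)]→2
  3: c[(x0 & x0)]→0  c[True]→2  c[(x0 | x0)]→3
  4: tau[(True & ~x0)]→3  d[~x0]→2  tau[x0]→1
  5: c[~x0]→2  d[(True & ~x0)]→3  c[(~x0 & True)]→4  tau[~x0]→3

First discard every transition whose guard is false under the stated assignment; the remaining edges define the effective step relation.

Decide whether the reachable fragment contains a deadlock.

Answer: DEADLOCK at state 5

Analysis:
R = {0,1,2,5}
  0: c→2  [1 exit(s)]
  1: a→2  a→5  b→2  d→2  [4 exit(s)]
  2: a→1  a→2  [2 exit(s)]
  5: ∅  [no exit]
trace reaching 5: c·a·a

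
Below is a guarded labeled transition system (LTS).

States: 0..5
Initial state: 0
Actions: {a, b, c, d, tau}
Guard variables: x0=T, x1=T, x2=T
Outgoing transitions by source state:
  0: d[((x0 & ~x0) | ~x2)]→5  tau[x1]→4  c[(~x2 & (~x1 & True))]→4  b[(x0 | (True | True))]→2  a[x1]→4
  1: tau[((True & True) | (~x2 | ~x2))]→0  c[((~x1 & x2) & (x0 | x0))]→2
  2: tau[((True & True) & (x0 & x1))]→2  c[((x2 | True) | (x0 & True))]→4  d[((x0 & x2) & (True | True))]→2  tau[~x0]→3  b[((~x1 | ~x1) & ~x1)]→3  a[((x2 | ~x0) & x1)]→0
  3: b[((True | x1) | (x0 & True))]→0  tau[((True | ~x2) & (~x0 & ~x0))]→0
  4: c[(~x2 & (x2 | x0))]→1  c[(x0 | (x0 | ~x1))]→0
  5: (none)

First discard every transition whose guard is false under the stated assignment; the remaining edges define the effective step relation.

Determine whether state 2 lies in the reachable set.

After dropping false guards: 10 live edges.
depth 0: {0}
depth 1: {2,4}  total {0,2,4}
Reachable = {0,2,4}
witness 2: b

Answer: REACHABLE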